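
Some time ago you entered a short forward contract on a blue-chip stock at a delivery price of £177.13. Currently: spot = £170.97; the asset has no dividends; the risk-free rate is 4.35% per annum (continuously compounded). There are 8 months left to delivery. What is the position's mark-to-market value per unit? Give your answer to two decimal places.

£1.10

Current fair forward for the remaining 8 months: F = S·e^(r·T), r = 0.0435
F = 170.97 · e^(0.0435 × 8/12) = 170.97 × 1.029425 = 176.0008
Value of long forward = (F − K)·e^(−rT) = (176.0008 − 177.13) · e^(−0.0435·8/12)
= -1.1292 × 0.971416 = -1.10
Short position value = −(long value) = £1.10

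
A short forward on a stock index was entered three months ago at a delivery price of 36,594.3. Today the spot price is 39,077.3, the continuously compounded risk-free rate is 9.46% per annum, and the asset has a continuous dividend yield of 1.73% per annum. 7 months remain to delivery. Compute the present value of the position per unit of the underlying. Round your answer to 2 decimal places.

-4055.32

Current fair forward for the remaining 7 months: F = S·e^((r − q)·T), (r − q) = 0.0946 − 0.0173 = 0.0773
F = 39077.3 · e^(0.0773 × 7/12) = 39077.3 × 1.04612375 = 40879.6916
Value of long forward = (F − K)·e^(−rT) = (40879.6916 − 36594.3) · e^(−0.0946·7/12)
= 4285.3916 × 0.94631164 = 4055.32
Short position value = −(long value) = -4055.32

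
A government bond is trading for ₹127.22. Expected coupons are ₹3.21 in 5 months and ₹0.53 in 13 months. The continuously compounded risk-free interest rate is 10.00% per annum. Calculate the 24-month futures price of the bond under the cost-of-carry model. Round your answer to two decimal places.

PV(coupons) I = 3.21·e^(−0.1000·5/12) + 0.53·e^(−0.1000·13/12)
I = 3.0790 + 0.4756 = 3.5546
F = (S − I)·e^(rT) = (127.22 − 3.5546) · e^(0.1000·24/12)
= 123.6654 · e^0.200000 = 123.6654 × 1.221403 = ₹151.05

₹151.05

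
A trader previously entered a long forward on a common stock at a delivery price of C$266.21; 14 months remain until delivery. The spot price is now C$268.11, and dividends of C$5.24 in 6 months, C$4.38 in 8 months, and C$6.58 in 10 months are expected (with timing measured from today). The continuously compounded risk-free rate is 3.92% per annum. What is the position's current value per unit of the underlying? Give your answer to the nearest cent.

-C$1.97

PV(remaining dividends) I = 5.24·e^(−0.0392·6/12) + 4.38·e^(−0.0392·8/12) + 6.58·e^(−0.0392·10/12) = 15.7738
Current forward F = (S − I)·e^(rT) = (268.11 − 15.7738)·e^(0.0392·14/12) = 252.3362 × 1.046795 = 264.1443
Value (long) = (F − K)·e^(−rT) = (264.1443 − 266.21) × 0.955297 = -1.9734
Value = -C$1.97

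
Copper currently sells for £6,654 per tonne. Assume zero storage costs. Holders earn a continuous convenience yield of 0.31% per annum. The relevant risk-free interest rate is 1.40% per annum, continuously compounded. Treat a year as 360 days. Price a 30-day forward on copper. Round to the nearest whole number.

Net carry = r + u − y = 0.0140 + 0.0000 − 0.0031 = 0.0109
F = S·e^((r+u−y)T) = 6654 · e^(0.0109 × 30/360) = 6654 · e^0.000908
= 6654 × 1.000908 = £6,660 per tonne

£6,660 per tonne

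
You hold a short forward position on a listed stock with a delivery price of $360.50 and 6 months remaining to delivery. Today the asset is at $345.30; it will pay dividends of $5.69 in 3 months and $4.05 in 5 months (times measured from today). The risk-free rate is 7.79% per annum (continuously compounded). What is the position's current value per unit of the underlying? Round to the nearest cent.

$10.93

PV(remaining dividends) I = 5.69·e^(−0.0779·3/12) + 4.05·e^(−0.0779·5/12) = 9.5009
Current forward F = (S − I)·e^(rT) = (345.30 − 9.5009)·e^(0.0779·6/12) = 335.7991 × 1.039718 = 349.1364
Value (long) = (F − K)·e^(−rT) = (349.1364 − 360.50) × 0.961799 = -10.9295
Short position value = −(long value) = $10.93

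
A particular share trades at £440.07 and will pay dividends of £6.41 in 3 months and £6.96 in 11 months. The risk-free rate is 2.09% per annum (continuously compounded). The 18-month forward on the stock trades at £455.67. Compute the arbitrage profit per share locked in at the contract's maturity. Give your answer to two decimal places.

PV(dividends) I = 6.41·e^(−0.0209·3/12) + 6.96·e^(−0.0209·11/12) = 13.2045
Fair forward F* = (S − I)·e^(rT) = (440.07 − 13.2045)·e^0.031350 = 426.8655 × 1.031847 = 440.4599
Market £455.67 > fair 440.4599: forward overpriced → cash-and-carry (borrow at r, buy the stock and collect the dividends, short the forward).
Profit at T = |F_mkt − F*| = |455.67 − 440.4599| = £15.21 per share

£15.21 per share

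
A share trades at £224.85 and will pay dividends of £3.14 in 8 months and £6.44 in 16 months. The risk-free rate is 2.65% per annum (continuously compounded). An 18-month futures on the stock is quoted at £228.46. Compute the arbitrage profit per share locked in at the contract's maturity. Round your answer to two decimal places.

PV(dividends) I = 3.14·e^(−0.0265·8/12) + 6.44·e^(−0.0265·16/12) = 9.3014
Fair futures F* = (S − I)·e^(rT) = (224.85 − 9.3014)·e^0.039750 = 215.5486 × 1.040551 = 224.2893
Market £228.46 > fair 224.2893: forward overpriced → cash-and-carry (borrow at r, buy the stock and collect the dividends, short the forward).
Profit at T = |F_mkt − F*| = |228.46 − 224.2893| = £4.17 per share

£4.17 per share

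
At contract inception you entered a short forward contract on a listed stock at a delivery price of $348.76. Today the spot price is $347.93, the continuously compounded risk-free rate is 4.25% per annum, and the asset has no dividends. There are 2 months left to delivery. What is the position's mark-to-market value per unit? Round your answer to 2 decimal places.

Current fair forward for the remaining 2 months: F = S·e^(r·T), r = 0.0425
F = 347.93 · e^(0.0425 × 2/12) = 347.93 × 1.007108 = 350.4031
Value of long forward = (F − K)·e^(−rT) = (350.4031 − 348.76) · e^(−0.0425·2/12)
= 1.6431 × 0.992942 = 1.63
Short position value = −(long value) = -$1.63

-$1.63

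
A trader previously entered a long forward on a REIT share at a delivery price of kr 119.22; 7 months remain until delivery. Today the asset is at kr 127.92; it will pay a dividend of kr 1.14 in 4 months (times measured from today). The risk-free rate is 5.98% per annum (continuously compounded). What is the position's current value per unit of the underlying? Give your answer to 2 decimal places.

kr 11.67

PV(remaining dividends) I = 1.14·e^(−0.0598·4/12) = 1.1175
Current forward F = (S − I)·e^(rT) = (127.92 − 1.1175)·e^(0.0598·7/12) = 126.8025 × 1.035499 = 131.3039
Value (long) = (F − K)·e^(−rT) = (131.3039 − 119.22) × 0.965718 = 11.6696
Value = kr 11.67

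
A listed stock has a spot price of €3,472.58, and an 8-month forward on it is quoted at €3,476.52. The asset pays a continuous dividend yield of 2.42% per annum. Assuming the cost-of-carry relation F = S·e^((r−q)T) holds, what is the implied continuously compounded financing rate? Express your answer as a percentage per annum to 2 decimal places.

From F = S·e^((r−q)T): (r − q) = ln(F/S)/T
ln(3476.52/3472.58) = ln(1.001135) = 0.001134
(r − q) = 0.001134 / (8/12) = 0.001701
r = ln(F/S)/T + q = 0.001701 + 0.0242 = 0.025901
r = 2.59%

2.59%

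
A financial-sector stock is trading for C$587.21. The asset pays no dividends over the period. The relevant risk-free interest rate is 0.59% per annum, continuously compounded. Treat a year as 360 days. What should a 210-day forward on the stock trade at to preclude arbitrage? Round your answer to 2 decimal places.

C$589.23

F = S·e^(rT) = 587.21 · e^(0.0059 × 210/360)
= 587.21 · e^0.003442 = 587.21 × 1.003448
F = C$589.23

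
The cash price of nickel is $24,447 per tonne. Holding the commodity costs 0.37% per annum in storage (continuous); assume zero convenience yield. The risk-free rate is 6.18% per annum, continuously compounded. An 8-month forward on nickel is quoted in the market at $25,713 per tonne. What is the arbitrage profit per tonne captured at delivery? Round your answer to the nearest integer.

$175 per tonne

Fair forward: F* = S·e^(carry·T), with carry = (r + u) = 0.0618 + 0.0037 = 0.0655
F* = 24447 · e^(0.0655 × 8/12) = 24447 · e^0.043667 = 24447 × 1.044634 = $25538.1674
Market $25713 > fair $25538.1674: forward overpriced → cash-and-carry (buy spot, short the forward).
At maturity, profit = |F_mkt − F*| = |25713 − 25538.1674| = $175 per tonne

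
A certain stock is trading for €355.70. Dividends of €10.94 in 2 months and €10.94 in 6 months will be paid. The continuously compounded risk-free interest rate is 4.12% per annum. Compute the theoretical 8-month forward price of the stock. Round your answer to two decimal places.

PV(dividends) I = 10.94·e^(−0.0412·2/12) + 10.94·e^(−0.0412·6/12)
I = 10.8651 + 10.7169 = 21.5820
F = (S − I)·e^(rT) = (355.70 − 21.5820) · e^(0.0412·8/12)
= 334.1180 · e^0.027467 = 334.1180 × 1.027848 = €343.42

€343.42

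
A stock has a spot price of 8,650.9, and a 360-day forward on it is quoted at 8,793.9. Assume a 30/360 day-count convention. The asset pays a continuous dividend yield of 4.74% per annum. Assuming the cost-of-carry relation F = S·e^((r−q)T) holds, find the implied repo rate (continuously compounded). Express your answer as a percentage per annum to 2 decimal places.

From F = S·e^((r−q)T): (r − q) = ln(F/S)/T
ln(8793.9/8650.9) = ln(1.016530) = 0.016395
(r − q) = 0.016395 / (360/360) = 0.016395
r = ln(F/S)/T + q = 0.016395 + 0.0474 = 0.063795
r = 6.38%

6.38%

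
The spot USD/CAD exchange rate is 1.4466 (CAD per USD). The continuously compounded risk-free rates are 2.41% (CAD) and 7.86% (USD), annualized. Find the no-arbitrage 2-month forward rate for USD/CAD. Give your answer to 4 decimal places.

1.4335

F = S·e^((r_CAD − r_USD)T) = 1.4466 · e^((0.0241 − 0.0786) × 2/12)
= 1.4466 · e^-0.009083 = 1.4466 × 0.990958
F = 1.4335 CAD per USD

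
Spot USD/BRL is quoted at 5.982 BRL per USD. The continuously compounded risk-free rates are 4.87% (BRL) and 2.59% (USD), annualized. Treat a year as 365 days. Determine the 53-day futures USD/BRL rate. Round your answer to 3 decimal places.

F = S·e^((r_BRL − r_USD)T) = 5.982 · e^((0.0487 − 0.0259) × 53/365)
= 5.982 · e^0.003311 = 5.982 × 1.003316
F = 6.002 BRL per USD

6.002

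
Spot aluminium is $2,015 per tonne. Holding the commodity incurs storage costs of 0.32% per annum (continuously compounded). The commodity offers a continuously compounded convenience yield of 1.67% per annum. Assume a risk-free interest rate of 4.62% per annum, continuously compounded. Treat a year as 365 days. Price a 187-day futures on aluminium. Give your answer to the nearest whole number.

$2,049 per tonne

Net carry = r + u − y = 0.0462 + 0.0032 − 0.0167 = 0.0327
F = S·e^((r+u−y)T) = 2015 · e^(0.0327 × 187/365) = 2015 · e^0.016753
= 2015 × 1.016894 = $2,049 per tonne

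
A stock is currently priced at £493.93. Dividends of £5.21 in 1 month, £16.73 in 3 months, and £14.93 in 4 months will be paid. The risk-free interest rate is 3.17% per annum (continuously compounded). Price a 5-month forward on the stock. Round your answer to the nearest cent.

£463.44

PV(dividends) I = 5.21·e^(−0.0317·1/12) + 16.73·e^(−0.0317·3/12) + 14.93·e^(−0.0317·4/12)
I = 5.1963 + 16.5979 + 14.7731 = 36.5673
F = (S − I)·e^(rT) = (493.93 − 36.5673) · e^(0.0317·5/12)
= 457.3627 · e^0.013208 = 457.3627 × 1.013296 = £463.44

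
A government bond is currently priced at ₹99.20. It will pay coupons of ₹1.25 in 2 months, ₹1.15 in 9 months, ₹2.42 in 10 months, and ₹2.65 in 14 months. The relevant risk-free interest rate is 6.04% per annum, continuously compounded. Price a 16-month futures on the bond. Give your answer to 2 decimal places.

₹99.82

PV(coupons) I = 1.25·e^(−0.0604·2/12) + 1.15·e^(−0.0604·9/12) + 2.42·e^(−0.0604·10/12) + 2.65·e^(−0.0604·14/12)
I = 1.2375 + 1.0991 + 2.3012 + 2.4697 = 7.1075
F = (S − I)·e^(rT) = (99.20 − 7.1075) · e^(0.0604·16/12)
= 92.0925 · e^0.080533 = 92.0925 × 1.083865 = ₹99.82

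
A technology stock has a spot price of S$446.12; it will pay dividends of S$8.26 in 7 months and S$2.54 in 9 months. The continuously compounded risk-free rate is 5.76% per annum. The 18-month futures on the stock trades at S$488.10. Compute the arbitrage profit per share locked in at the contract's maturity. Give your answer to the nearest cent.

PV(dividends) I = 8.26·e^(−0.0576·7/12) + 2.54·e^(−0.0576·9/12) = 10.4197
Fair futures F* = (S − I)·e^(rT) = (446.12 − 10.4197)·e^0.086400 = 435.7003 × 1.090242 = 475.0188
Market S$488.10 > fair 475.0188: forward overpriced → cash-and-carry (borrow at r, buy the stock and collect the dividends, short the forward).
Profit at T = |F_mkt − F*| = |488.10 − 475.0188| = S$13.08 per share

S$13.08 per share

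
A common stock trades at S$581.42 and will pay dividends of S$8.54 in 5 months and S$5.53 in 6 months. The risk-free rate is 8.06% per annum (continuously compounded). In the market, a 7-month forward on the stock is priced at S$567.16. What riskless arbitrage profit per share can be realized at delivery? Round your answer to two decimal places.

S$28.03 per share

PV(dividends) I = 8.54·e^(−0.0806·5/12) + 5.53·e^(−0.0806·6/12) = 13.5695
Fair forward F* = (S − I)·e^(rT) = (581.42 − 13.5695)·e^0.047017 = 567.8505 × 1.048140 = 595.1868
Market S$567.16 < fair 595.1868: forward underpriced → reverse cash-and-carry (short the stock, invest proceeds at r, pay the dividends, go long the forward).
Profit at T = |F_mkt − F*| = |567.16 − 595.1868| = S$28.03 per share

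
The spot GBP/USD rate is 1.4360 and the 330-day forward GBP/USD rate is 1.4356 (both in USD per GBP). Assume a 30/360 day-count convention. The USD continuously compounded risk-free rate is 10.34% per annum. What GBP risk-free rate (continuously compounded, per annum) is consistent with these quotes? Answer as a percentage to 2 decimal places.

F = S·e^((r_USD − r_GBP)T) ⇒ r_GBP = r_USD − ln(F/S)/T
ln(1.4356/1.4360) = -0.000279; /(330/360) = -0.000304
r_GBP = 0.1034 + 0.000304 = 0.103704
r_GBP = 10.37%

10.37%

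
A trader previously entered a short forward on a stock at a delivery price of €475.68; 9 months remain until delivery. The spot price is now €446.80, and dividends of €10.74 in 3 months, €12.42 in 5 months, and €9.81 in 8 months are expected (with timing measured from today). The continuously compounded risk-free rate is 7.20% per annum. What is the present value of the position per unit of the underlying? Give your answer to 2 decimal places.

PV(remaining dividends) I = 10.74·e^(−0.0720·3/12) + 12.42·e^(−0.0720·5/12) + 9.81·e^(−0.0720·8/12) = 31.9516
Current forward F = (S − I)·e^(rT) = (446.80 − 31.9516)·e^(0.0720·9/12) = 414.8484 × 1.055485 = 437.8663
Value (long) = (F − K)·e^(−rT) = (437.8663 − 475.68) × 0.947432 = -35.8259
Short position value = −(long value) = €35.83

€35.83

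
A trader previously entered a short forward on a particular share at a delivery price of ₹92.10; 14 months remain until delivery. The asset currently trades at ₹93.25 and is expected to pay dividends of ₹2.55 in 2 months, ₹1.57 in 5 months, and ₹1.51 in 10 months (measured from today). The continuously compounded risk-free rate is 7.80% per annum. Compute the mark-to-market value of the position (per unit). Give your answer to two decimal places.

PV(remaining dividends) I = 2.55·e^(−0.0780·2/12) + 1.57·e^(−0.0780·5/12) + 1.51·e^(−0.0780·10/12) = 5.4518
Current forward F = (S − I)·e^(rT) = (93.25 − 5.4518)·e^(0.0780·14/12) = 87.7982 × 1.095269 = 96.1626
Value (long) = (F − K)·e^(−rT) = (96.1626 − 92.10) × 0.913018 = 3.7092
Short position value = −(long value) = -₹3.71

-₹3.71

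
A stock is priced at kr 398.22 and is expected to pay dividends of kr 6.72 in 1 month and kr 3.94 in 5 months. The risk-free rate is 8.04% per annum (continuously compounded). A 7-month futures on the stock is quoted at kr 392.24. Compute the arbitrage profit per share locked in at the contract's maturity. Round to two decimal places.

PV(dividends) I = 6.72·e^(−0.0804·1/12) + 3.94·e^(−0.0804·5/12) = 10.4853
Fair futures F* = (S − I)·e^(rT) = (398.22 − 10.4853)·e^0.046900 = 387.7347 × 1.048017 = 406.3526
Market kr 392.24 < fair 406.3526: forward underpriced → reverse cash-and-carry (short the stock, invest proceeds at r, pay the dividends, go long the forward).
Profit at T = |F_mkt − F*| = |392.24 − 406.3526| = kr 14.11 per share

kr 14.11 per share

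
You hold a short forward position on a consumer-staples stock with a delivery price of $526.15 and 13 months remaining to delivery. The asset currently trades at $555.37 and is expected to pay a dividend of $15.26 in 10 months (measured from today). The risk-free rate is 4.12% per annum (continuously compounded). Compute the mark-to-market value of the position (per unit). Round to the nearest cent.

-$37.44

PV(remaining dividends) I = 15.26·e^(−0.0412·10/12) = 14.7450
Current forward F = (S − I)·e^(rT) = (555.37 − 14.7450)·e^(0.0412·13/12) = 540.6250 × 1.045644 = 565.3013
Value (long) = (F − K)·e^(−rT) = (565.3013 − 526.15) × 0.956348 = 37.4423
Short position value = −(long value) = -$37.44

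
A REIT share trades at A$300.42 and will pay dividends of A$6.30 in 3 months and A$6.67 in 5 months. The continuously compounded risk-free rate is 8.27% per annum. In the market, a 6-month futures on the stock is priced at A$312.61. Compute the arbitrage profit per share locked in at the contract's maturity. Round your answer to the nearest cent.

PV(dividends) I = 6.30·e^(−0.0827·3/12) + 6.67·e^(−0.0827·5/12) = 12.6152
Fair futures F* = (S − I)·e^(rT) = (300.42 − 12.6152)·e^0.041350 = 287.8048 × 1.042217 = 299.9551
Market A$312.61 > fair 299.9551: forward overpriced → cash-and-carry (borrow at r, buy the stock and collect the dividends, short the forward).
Profit at T = |F_mkt − F*| = |312.61 − 299.9551| = A$12.65 per share

A$12.65 per share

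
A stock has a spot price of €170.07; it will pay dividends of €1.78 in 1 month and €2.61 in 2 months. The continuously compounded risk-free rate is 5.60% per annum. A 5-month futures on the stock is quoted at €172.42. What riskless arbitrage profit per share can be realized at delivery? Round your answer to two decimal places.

€2.80 per share

PV(dividends) I = 1.78·e^(−0.0560·1/12) + 2.61·e^(−0.0560·2/12) = 4.3575
Fair futures F* = (S − I)·e^(rT) = (170.07 − 4.3575)·e^0.023333 = 165.7125 × 1.023607 = 169.6245
Market €172.42 > fair 169.6245: forward overpriced → cash-and-carry (borrow at r, buy the stock and collect the dividends, short the forward).
Profit at T = |F_mkt − F*| = |172.42 − 169.6245| = €2.80 per share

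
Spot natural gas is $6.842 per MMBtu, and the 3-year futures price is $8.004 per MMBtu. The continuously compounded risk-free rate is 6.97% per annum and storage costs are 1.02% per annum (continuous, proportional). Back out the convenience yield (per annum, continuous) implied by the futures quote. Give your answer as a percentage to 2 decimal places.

F = S·e^((r+u−y)T) ⇒ (r+u−y) = ln(F/S)/T
ln(8.004/6.842) = 0.156861; /T ⇒ 0.052287
y = r + u − ln(F/S)/T = 0.0697 + 0.0102 − 0.052287 = 0.027613
y = 2.76%

2.76%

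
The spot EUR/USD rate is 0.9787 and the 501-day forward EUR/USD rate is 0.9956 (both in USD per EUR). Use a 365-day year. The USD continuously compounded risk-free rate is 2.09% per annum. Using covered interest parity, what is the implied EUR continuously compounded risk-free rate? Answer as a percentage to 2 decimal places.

F = S·e^((r_USD − r_EUR)T) ⇒ r_EUR = r_USD − ln(F/S)/T
ln(0.9956/0.9787) = 0.017120; /(501/365) = 0.012473
r_EUR = 0.0209 − 0.012473 = 0.008427
r_EUR = 0.84%

0.84%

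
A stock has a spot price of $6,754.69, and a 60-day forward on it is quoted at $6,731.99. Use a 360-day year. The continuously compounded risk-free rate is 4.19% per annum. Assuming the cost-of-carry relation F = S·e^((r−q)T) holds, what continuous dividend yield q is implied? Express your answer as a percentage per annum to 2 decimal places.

From F = S·e^((r−q)T): (r − q) = ln(F/S)/T
ln(6731.99/6754.69) = ln(0.996639) = -0.003367
(r − q) = -0.003367 / (60/360) = -0.020202
q = r − ln(F/S)/T = 0.0419 + 0.020202 = 0.062102
q = 6.21%

6.21%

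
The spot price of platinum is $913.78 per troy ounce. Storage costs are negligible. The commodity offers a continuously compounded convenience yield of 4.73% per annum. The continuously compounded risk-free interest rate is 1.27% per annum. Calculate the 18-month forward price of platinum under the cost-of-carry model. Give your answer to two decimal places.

Net carry = r + u − y = 0.0127 + 0.0000 − 0.0473 = -0.0346
F = S·e^((r+u−y)T) = 913.78 · e^(-0.0346 × 18/12) = 913.78 · e^-0.051900
= 913.78 × 0.949424 = $867.56 per troy ounce

$867.56 per troy ounce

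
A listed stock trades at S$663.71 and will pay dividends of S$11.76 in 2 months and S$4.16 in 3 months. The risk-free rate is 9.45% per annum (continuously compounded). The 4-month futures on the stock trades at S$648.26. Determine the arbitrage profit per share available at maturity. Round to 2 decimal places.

PV(dividends) I = 11.76·e^(−0.0945·2/12) + 4.16·e^(−0.0945·3/12) = 15.6391
Fair futures F* = (S − I)·e^(rT) = (663.71 − 15.6391)·e^0.031500 = 648.0709 × 1.032001 = 668.8098
Market S$648.26 < fair 668.8098: forward underpriced → reverse cash-and-carry (short the stock, invest proceeds at r, pay the dividends, go long the forward).
Profit at T = |F_mkt − F*| = |648.26 − 668.8098| = S$20.55 per share

S$20.55 per share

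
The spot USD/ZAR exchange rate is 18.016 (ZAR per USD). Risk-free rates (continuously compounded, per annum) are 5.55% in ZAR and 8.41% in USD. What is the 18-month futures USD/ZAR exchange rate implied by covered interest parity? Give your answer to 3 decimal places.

17.259

F = S·e^((r_ZAR − r_USD)T) = 18.016 · e^((0.0555 − 0.0841) × 18/12)
= 18.016 · e^-0.042900 = 18.016 × 0.958007
F = 17.259 ZAR per USD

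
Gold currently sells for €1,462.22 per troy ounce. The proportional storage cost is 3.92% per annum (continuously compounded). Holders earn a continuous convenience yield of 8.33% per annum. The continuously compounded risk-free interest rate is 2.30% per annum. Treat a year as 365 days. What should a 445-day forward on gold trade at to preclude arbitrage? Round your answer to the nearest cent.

€1,425.08 per troy ounce

Net carry = r + u − y = 0.0230 + 0.0392 − 0.0833 = -0.0211
F = S·e^((r+u−y)T) = 1462.22 · e^(-0.0211 × 445/365) = 1462.22 · e^-0.02572466
= 1462.22 × 0.97460340 = €1,425.08 per troy ounce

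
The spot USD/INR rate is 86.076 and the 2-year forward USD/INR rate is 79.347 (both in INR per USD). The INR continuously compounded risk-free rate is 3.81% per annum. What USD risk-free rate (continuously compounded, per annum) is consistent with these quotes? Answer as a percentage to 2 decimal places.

F = S·e^((r_INR − r_USD)T) ⇒ r_USD = r_INR − ln(F/S)/T
ln(79.347/86.076) = -0.081400; /(2) = -0.040700
r_USD = 0.0381 + 0.040700 = 0.078800
r_USD = 7.88%

7.88%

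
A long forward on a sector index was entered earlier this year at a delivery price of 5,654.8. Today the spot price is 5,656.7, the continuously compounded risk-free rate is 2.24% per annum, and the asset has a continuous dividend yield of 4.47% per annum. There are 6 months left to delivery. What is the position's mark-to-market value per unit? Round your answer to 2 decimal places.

Current fair forward for the remaining 6 months: F = S·e^((r − q)·T), (r − q) = 0.0224 − 0.0447 = -0.0223
F = 5656.7 · e^(-0.0223 × 6/12) = 5656.7 × 0.98891193 = 5593.9781
Value of long forward = (F − K)·e^(−rT) = (5593.9781 − 5654.8) · e^(−0.0224·6/12)
= -60.8219 × 0.98886249 = -60.14

-60.14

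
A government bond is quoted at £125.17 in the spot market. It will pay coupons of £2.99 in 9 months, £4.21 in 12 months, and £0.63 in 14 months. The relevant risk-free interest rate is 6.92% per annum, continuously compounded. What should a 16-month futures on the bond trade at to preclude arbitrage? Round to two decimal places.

£129.21

PV(coupons) I = 2.99·e^(−0.0692·9/12) + 4.21·e^(−0.0692·12/12) + 0.63·e^(−0.0692·14/12)
I = 2.8388 + 3.9285 + 0.5811 = 7.3484
F = (S − I)·e^(rT) = (125.17 − 7.3484) · e^(0.0692·16/12)
= 117.8216 · e^0.092267 = 117.8216 × 1.096658 = £129.21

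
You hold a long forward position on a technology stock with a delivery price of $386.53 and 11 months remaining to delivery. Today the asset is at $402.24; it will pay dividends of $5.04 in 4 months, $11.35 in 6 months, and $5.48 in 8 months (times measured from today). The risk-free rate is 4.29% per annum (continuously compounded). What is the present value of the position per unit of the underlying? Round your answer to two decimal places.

$9.21

PV(remaining dividends) I = 5.04·e^(−0.0429·4/12) + 11.35·e^(−0.0429·6/12) + 5.48·e^(−0.0429·8/12) = 21.4031
Current forward F = (S − I)·e^(rT) = (402.24 − 21.4031)·e^(0.0429·11/12) = 380.8369 × 1.040108 = 396.1115
Value (long) = (F − K)·e^(−rT) = (396.1115 − 386.53) × 0.961438 = 9.2120
Value = $9.21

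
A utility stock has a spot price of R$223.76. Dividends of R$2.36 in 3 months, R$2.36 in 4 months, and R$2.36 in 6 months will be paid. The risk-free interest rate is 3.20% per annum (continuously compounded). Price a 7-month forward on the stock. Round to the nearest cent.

PV(dividends) I = 2.36·e^(−0.0320·3/12) + 2.36·e^(−0.0320·4/12) + 2.36·e^(−0.0320·6/12)
I = 2.3412 + 2.3350 + 2.3225 = 6.9987
F = (S − I)·e^(rT) = (223.76 − 6.9987) · e^(0.0320·7/12)
= 216.7613 · e^0.018667 = 216.7613 × 1.018842 = R$220.85

R$220.85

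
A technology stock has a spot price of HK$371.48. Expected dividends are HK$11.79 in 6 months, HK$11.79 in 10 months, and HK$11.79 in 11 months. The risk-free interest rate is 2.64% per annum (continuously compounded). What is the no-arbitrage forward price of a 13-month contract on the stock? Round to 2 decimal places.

PV(dividends) I = 11.79·e^(−0.0264·6/12) + 11.79·e^(−0.0264·10/12) + 11.79·e^(−0.0264·11/12)
I = 11.6354 + 11.5335 + 11.5081 = 34.6770
F = (S − I)·e^(rT) = (371.48 − 34.6770) · e^(0.0264·13/12)
= 336.8030 · e^0.028600 = 336.8030 × 1.029013 = HK$346.57

HK$346.57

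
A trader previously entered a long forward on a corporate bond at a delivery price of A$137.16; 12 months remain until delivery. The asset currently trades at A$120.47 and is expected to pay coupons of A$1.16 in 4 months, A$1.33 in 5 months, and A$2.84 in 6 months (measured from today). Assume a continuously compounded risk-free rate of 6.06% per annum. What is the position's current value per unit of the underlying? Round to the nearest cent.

-A$13.81

PV(remaining coupons) I = 1.16·e^(−0.0606·4/12) + 1.33·e^(−0.0606·5/12) + 2.84·e^(−0.0606·6/12) = 5.1889
Current forward F = (S − I)·e^(rT) = (120.47 − 5.1889)·e^(0.0606·12/12) = 115.2811 × 1.062474 = 122.4832
Value (long) = (F − K)·e^(−rT) = (122.4832 − 137.16) × 0.941200 = -13.8138
Value = -A$13.81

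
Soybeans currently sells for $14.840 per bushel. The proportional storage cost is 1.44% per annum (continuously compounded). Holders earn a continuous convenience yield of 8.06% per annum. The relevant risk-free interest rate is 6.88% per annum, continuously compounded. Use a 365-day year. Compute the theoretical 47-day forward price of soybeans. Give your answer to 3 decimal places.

Net carry = r + u − y = 0.0688 + 0.0144 − 0.0806 = 0.0026
F = S·e^((r+u−y)T) = 14.840 · e^(0.0026 × 47/365) = 14.840 · e^0.000335
= 14.840 × 1.000335 = $14.845 per bushel

$14.845 per bushel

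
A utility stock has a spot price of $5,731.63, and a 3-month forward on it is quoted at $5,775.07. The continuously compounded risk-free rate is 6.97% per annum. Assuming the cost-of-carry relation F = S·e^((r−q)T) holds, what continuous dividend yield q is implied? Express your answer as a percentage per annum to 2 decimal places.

3.95%

From F = S·e^((r−q)T): (r − q) = ln(F/S)/T
ln(5775.07/5731.63) = ln(1.007579) = 0.007550
(r − q) = 0.007550 / (3/12) = 0.030200
q = r − ln(F/S)/T = 0.0697 − 0.030200 = 0.039500
q = 3.95%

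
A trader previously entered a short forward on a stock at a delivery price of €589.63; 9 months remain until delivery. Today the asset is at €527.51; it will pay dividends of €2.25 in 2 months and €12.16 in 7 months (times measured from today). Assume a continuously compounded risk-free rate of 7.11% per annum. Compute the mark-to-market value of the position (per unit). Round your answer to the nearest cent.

PV(remaining dividends) I = 2.25·e^(−0.0711·2/12) + 12.16·e^(−0.0711·7/12) = 13.8895
Current forward F = (S − I)·e^(rT) = (527.51 − 13.8895)·e^(0.0711·9/12) = 513.6205 × 1.054772 = 541.7525
Value (long) = (F − K)·e^(−rT) = (541.7525 − 589.63) × 0.948072 = -45.3913
Short position value = −(long value) = €45.39

€45.39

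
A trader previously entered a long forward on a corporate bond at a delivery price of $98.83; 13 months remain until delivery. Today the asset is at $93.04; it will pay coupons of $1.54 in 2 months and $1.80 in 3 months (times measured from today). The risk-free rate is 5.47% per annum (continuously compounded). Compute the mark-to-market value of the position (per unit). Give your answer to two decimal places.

-$3.41

PV(remaining coupons) I = 1.54·e^(−0.0547·2/12) + 1.80·e^(−0.0547·3/12) = 3.3016
Current forward F = (S − I)·e^(rT) = (93.04 − 3.3016)·e^(0.0547·13/12) = 89.7384 × 1.061049 = 95.2168
Value (long) = (F − K)·e^(−rT) = (95.2168 − 98.83) × 0.942463 = -3.4053
Value = -$3.41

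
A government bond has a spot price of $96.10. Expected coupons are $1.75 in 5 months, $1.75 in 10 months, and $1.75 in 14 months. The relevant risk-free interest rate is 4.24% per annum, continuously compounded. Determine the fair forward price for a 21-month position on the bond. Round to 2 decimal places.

$98.04

PV(coupons) I = 1.75·e^(−0.0424·5/12) + 1.75·e^(−0.0424·10/12) + 1.75·e^(−0.0424·14/12)
I = 1.7194 + 1.6892 + 1.6655 = 5.0741
F = (S − I)·e^(rT) = (96.10 − 5.0741) · e^(0.0424·21/12)
= 91.0259 · e^0.074200 = 91.0259 × 1.077022 = $98.04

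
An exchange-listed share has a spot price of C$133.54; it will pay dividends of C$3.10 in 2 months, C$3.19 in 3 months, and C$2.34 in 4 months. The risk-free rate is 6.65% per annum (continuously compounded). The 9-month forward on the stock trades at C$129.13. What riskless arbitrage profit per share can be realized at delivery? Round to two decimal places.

PV(dividends) I = 3.10·e^(−0.0665·2/12) + 3.19·e^(−0.0665·3/12) + 2.34·e^(−0.0665·4/12) = 8.4919
Fair forward F* = (S − I)·e^(rT) = (133.54 − 8.4919)·e^0.049875 = 125.0481 × 1.051140 = 131.4431
Market C$129.13 < fair 131.4431: forward underpriced → reverse cash-and-carry (short the stock, invest proceeds at r, pay the dividends, go long the forward).
Profit at T = |F_mkt − F*| = |129.13 − 131.4431| = C$2.31 per share

C$2.31 per share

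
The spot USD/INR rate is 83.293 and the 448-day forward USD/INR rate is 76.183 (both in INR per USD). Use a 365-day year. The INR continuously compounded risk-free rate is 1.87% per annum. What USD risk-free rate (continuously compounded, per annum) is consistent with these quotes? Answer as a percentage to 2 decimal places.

9.14%

F = S·e^((r_INR − r_USD)T) ⇒ r_USD = r_INR − ln(F/S)/T
ln(76.183/83.293) = -0.089226; /(448/365) = -0.072695
r_USD = 0.0187 + 0.072695 = 0.091395
r_USD = 9.14%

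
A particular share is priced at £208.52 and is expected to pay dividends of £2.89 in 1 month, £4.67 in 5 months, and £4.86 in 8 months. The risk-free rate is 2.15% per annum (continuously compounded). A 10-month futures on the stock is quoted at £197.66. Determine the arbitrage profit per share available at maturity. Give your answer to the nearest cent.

£2.10 per share

PV(dividends) I = 2.89·e^(−0.0215·1/12) + 4.67·e^(−0.0215·5/12) + 4.86·e^(−0.0215·8/12) = 12.3040
Fair futures F* = (S − I)·e^(rT) = (208.52 − 12.3040)·e^0.017917 = 196.2160 × 1.018078 = 199.7632
Market £197.66 < fair 199.7632: forward underpriced → reverse cash-and-carry (short the stock, invest proceeds at r, pay the dividends, go long the forward).
Profit at T = |F_mkt − F*| = |197.66 − 199.7632| = £2.10 per share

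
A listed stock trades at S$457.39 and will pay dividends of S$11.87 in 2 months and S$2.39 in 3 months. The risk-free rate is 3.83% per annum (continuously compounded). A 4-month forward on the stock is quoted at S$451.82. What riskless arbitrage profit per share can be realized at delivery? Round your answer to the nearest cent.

S$2.90 per share

PV(dividends) I = 11.87·e^(−0.0383·2/12) + 2.39·e^(−0.0383·3/12) = 14.1617
Fair forward F* = (S − I)·e^(rT) = (457.39 − 14.1617)·e^0.012767 = 443.2283 × 1.012849 = 448.9233
Market S$451.82 > fair 448.9233: forward overpriced → cash-and-carry (borrow at r, buy the stock and collect the dividends, short the forward).
Profit at T = |F_mkt − F*| = |451.82 − 448.9233| = S$2.90 per share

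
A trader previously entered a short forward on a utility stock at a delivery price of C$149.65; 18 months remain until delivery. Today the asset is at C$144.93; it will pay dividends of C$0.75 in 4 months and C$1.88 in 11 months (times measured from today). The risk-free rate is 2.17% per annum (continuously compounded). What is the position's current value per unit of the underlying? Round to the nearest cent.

C$2.51

PV(remaining dividends) I = 0.75·e^(−0.0217·4/12) + 1.88·e^(−0.0217·11/12) = 2.5876
Current forward F = (S − I)·e^(rT) = (144.93 − 2.5876)·e^(0.0217·18/12) = 142.3424 × 1.033086 = 147.0519
Value (long) = (F − K)·e^(−rT) = (147.0519 − 149.65) × 0.967974 = -2.5149
Short position value = −(long value) = C$2.51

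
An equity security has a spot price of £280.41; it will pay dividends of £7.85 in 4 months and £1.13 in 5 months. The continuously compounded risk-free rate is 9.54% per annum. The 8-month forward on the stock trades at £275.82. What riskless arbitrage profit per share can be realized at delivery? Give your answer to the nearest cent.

PV(dividends) I = 7.85·e^(−0.0954·4/12) + 1.13·e^(−0.0954·5/12) = 8.6903
Fair forward F* = (S − I)·e^(rT) = (280.41 − 8.6903)·e^0.063600 = 271.7197 × 1.065666 = 289.5624
Market £275.82 < fair 289.5624: forward underpriced → reverse cash-and-carry (short the stock, invest proceeds at r, pay the dividends, go long the forward).
Profit at T = |F_mkt − F*| = |275.82 − 289.5624| = £13.74 per share

£13.74 per share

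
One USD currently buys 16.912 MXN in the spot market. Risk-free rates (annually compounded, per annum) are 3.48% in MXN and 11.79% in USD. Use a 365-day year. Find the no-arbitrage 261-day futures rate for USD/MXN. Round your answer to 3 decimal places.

By covered interest parity, F = S · (1+r_MXN)^T / (1+r_USD)^T
= 16.912 × 1.024763 / 1.082958 = 16.912 × 0.946263
F = 16.003 MXN per USD

16.003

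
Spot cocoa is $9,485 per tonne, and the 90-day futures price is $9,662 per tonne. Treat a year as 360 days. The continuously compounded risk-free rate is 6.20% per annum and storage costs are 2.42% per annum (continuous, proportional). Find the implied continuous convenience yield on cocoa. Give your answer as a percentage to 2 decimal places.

1.22%

F = S·e^((r+u−y)T) ⇒ (r+u−y) = ln(F/S)/T
ln(9662/9485) = 0.018489; /T ⇒ 0.073956
y = r + u − ln(F/S)/T = 0.0620 + 0.0242 − 0.073956 = 0.012244
y = 1.22%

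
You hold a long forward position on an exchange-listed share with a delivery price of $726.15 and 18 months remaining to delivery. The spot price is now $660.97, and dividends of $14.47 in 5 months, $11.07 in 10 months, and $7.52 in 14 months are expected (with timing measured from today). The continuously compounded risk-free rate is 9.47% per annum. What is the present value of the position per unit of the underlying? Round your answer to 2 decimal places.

PV(remaining dividends) I = 14.47·e^(−0.0947·5/12) + 11.07·e^(−0.0947·10/12) + 7.52·e^(−0.0947·14/12) = 30.8735
Current forward F = (S − I)·e^(rT) = (660.97 − 30.8735)·e^(0.0947·18/12) = 630.0965 × 1.152634 = 726.2706
Value (long) = (F − K)·e^(−rT) = (726.2706 − 726.15) × 0.867578 = 0.1046
Value = $0.10

$0.10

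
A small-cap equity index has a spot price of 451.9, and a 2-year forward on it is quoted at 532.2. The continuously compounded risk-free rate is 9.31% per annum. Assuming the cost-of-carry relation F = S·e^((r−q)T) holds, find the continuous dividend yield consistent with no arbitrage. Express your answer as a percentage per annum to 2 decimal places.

1.13%

From F = S·e^((r−q)T): (r − q) = ln(F/S)/T
ln(532.2/451.9) = ln(1.177694) = 0.163558
(r − q) = 0.163558 / (2) = 0.081779
q = r − ln(F/S)/T = 0.0931 − 0.081779 = 0.011321
q = 1.13%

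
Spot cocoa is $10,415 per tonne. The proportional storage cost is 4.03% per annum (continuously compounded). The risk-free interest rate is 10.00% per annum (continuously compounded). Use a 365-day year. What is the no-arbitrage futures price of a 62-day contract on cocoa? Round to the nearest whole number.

Net carry = r + u − y = 0.1000 + 0.0403 − 0.0000 = 0.1403
F = S·e^((r+u−y)T) = 10415 · e^(0.1403 × 62/365) = 10415 · e^0.023832
= 10415 × 1.024118 = $10,666 per tonne

$10,666 per tonne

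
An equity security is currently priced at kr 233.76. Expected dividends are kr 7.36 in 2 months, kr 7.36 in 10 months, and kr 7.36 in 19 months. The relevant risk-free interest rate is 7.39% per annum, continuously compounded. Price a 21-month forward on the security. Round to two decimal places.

kr 242.43

PV(dividends) I = 7.36·e^(−0.0739·2/12) + 7.36·e^(−0.0739·10/12) + 7.36·e^(−0.0739·19/12)
I = 7.2699 + 6.9204 + 6.5473 = 20.7376
F = (S − I)·e^(rT) = (233.76 − 20.7376) · e^(0.0739·21/12)
= 213.0224 · e^0.129325 = 213.0224 × 1.138060 = kr 242.43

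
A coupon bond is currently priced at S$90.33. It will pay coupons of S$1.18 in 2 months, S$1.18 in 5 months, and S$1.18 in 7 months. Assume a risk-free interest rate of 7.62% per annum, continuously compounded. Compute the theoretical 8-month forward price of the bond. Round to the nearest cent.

S$91.42

PV(coupons) I = 1.18·e^(−0.0762·2/12) + 1.18·e^(−0.0762·5/12) + 1.18·e^(−0.0762·7/12)
I = 1.1651 + 1.1431 + 1.1287 = 3.4369
F = (S − I)·e^(rT) = (90.33 − 3.4369) · e^(0.0762·8/12)
= 86.8931 · e^0.050800 = 86.8931 × 1.052112 = S$91.42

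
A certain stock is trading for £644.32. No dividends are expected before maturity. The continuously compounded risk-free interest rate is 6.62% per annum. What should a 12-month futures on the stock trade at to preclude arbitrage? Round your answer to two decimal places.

F = S·e^(rT) = 644.32 · e^(0.0662 × 12/12)
= 644.32 · e^0.066200 = 644.32 × 1.068440
F = £688.42

£688.42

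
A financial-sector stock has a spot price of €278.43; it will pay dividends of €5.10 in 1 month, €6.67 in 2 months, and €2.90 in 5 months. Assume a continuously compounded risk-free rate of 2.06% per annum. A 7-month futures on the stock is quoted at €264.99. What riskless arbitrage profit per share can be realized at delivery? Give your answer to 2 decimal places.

€2.02 per share

PV(dividends) I = 5.10·e^(−0.0206·1/12) + 6.67·e^(−0.0206·2/12) + 2.90·e^(−0.0206·5/12) = 14.6136
Fair futures F* = (S − I)·e^(rT) = (278.43 − 14.6136)·e^0.012017 = 263.8164 × 1.012089 = 267.0057
Market €264.99 < fair 267.0057: forward underpriced → reverse cash-and-carry (short the stock, invest proceeds at r, pay the dividends, go long the forward).
Profit at T = |F_mkt − F*| = |264.99 − 267.0057| = €2.02 per share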